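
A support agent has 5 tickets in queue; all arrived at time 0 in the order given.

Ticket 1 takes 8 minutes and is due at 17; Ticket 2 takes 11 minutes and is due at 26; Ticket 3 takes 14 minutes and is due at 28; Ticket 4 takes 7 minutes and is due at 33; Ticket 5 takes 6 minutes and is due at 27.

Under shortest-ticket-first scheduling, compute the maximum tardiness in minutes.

18

SPT (increasing processing time): Ticket 5 Ticket 4 Ticket 1 Ticket 2 Ticket 3.
Ticket 5: 0→6, due 27, tardiness 0
Ticket 4: 6→13, due 33, tardiness 0
Ticket 1: 13→21, due 17, tardiness 4
Ticket 2: 21→32, due 26, tardiness 6
Ticket 3: 32→46, due 28, tardiness 18
Maximum = 18.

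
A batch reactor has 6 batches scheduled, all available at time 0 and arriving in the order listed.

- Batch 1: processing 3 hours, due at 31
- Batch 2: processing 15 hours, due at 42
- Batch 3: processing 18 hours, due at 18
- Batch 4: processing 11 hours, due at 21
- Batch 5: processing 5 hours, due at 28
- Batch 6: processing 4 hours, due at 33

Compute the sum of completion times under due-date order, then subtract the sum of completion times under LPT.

EDD (increasing due date): Batch 3 Batch 4 Batch 5 Batch 1 Batch 6 Batch 2.
Batch 3: 0→18
Batch 4: 18→29
Batch 5: 29→34
Batch 1: 34→37
Batch 6: 37→41
Batch 2: 41→56
Sum = 18+29+34+37+41+56 = 215.
LPT (decreasing processing time): Batch 3 Batch 2 Batch 4 Batch 5 Batch 6 Batch 1.
Batch 3: 0→18
Batch 2: 18→33
Batch 4: 33→44
Batch 5: 44→49
Batch 6: 49→53
Batch 1: 53→56
Sum = 18+33+44+49+53+56 = 253.
Difference = 215 − 253 = -38.

-38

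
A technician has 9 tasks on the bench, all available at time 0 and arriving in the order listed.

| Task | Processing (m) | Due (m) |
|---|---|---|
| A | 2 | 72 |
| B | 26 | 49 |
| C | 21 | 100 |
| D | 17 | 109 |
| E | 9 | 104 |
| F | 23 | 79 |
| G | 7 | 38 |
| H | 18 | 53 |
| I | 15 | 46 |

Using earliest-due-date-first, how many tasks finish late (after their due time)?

5

EDD (increasing due date): G I B H A F C E D.
G: 0→7, due 38, tardiness 0
I: 7→22, due 46, tardiness 0
B: 22→48, due 49, tardiness 0
H: 48→66, due 53, tardiness 13
A: 66→68, due 72, tardiness 0
F: 68→91, due 79, tardiness 12
C: 91→112, due 100, tardiness 12
E: 112→121, due 104, tardiness 17
D: 121→138, due 109, tardiness 29
Late tasks: 5.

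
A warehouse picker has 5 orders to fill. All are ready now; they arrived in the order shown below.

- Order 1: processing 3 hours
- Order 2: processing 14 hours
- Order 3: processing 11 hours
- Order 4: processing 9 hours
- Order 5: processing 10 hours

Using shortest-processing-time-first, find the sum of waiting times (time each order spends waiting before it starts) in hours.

SPT (increasing processing time): Order 1 Order 4 Order 5 Order 3 Order 2.
Order 1: waits 0, runs 0→3
Order 4: waits 3, runs 3→12
Order 5: waits 12, runs 12→22
Order 3: waits 22, runs 22→33
Order 2: waits 33, runs 33→47
Sum = 0+3+12+22+33 = 70.

70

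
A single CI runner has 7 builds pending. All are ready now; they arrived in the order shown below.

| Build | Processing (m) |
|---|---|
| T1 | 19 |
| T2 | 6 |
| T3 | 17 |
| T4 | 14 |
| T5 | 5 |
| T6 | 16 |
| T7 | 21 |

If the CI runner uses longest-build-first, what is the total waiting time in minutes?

LPT (decreasing processing time): T7 T1 T3 T6 T4 T2 T5.
T7: waits 0, runs 0→21
T1: waits 21, runs 21→40
T3: waits 40, runs 40→57
T6: waits 57, runs 57→73
T4: waits 73, runs 73→87
T2: waits 87, runs 87→93
T5: waits 93, runs 93→98
Sum = 0+21+40+57+73+87+93 = 371.

371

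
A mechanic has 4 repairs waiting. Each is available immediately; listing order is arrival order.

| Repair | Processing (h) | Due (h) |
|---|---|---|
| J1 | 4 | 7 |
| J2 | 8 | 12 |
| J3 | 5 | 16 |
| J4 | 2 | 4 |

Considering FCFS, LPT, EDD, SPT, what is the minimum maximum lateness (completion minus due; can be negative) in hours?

3

FIFO (arrival order): J1 J2 J3 J4.
J1: 0→4, due 7, lateness -3
J2: 4→12, due 12, lateness 0
J3: 12→17, due 16, lateness 1
J4: 17→19, due 4, lateness 15
Maximum = 15.
LPT (decreasing processing time): J2 J3 J1 J4.
J2: 0→8, due 12, lateness -4
J3: 8→13, due 16, lateness -3
J1: 13→17, due 7, lateness 10
J4: 17→19, due 4, lateness 15
Maximum = 15.
EDD (increasing due date): J4 J1 J2 J3.
J4: 0→2, due 4, lateness -2
J1: 2→6, due 7, lateness -1
J2: 6→14, due 12, lateness 2
J3: 14→19, due 16, lateness 3
Maximum = 3.
SPT (increasing processing time): J4 J1 J3 J2.
J4: 0→2, due 4, lateness -2
J1: 2→6, due 7, lateness -1
J3: 6→11, due 16, lateness -5
J2: 11→19, due 12, lateness 7
Maximum = 7.
FIFO 15, LPT 15, EDD 3, SPT 7 → minimum 3.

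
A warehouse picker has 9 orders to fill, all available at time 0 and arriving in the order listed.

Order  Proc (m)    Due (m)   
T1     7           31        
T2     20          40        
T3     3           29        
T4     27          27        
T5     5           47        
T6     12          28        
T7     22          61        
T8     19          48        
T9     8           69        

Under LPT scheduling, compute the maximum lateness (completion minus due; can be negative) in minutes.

94

LPT (decreasing processing time): T4 T7 T2 T8 T6 T9 T1 T5 T3.
T4: 0→27, due 27, lateness 0
T7: 27→49, due 61, lateness -12
T2: 49→69, due 40, lateness 29
T8: 69→88, due 48, lateness 40
T6: 88→100, due 28, lateness 72
T9: 100→108, due 69, lateness 39
T1: 108→115, due 31, lateness 84
T5: 115→120, due 47, lateness 73
T3: 120→123, due 29, lateness 94
Maximum = 94.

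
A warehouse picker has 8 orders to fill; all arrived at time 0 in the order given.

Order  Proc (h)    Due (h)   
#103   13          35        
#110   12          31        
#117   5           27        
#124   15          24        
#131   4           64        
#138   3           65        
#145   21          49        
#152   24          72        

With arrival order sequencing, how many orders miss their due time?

4

FIFO (arrival order): #103 #110 #117 #124 #131 #138 #145 #152.
#103: 0→13, due 35, tardiness 0
#110: 13→25, due 31, tardiness 0
#117: 25→30, due 27, tardiness 3
#124: 30→45, due 24, tardiness 21
#131: 45→49, due 64, tardiness 0
#138: 49→52, due 65, tardiness 0
#145: 52→73, due 49, tardiness 24
#152: 73→97, due 72, tardiness 25
Late orders: 4.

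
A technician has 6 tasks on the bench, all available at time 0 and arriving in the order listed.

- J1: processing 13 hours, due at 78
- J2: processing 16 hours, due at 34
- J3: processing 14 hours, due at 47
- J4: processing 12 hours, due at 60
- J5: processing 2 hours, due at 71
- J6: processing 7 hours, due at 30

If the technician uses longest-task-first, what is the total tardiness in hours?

LPT (decreasing processing time): J2 J3 J1 J4 J6 J5.
J2: 0→16, due 34, tardiness 0
J3: 16→30, due 47, tardiness 0
J1: 30→43, due 78, tardiness 0
J4: 43→55, due 60, tardiness 0
J6: 55→62, due 30, tardiness 32
J5: 62→64, due 71, tardiness 0
Sum = 0+0+0+0+32+0 = 32.

32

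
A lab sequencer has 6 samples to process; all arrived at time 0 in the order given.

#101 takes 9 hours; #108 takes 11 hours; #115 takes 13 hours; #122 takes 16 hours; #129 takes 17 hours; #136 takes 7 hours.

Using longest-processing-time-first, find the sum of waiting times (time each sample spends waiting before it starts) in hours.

LPT (decreasing processing time): #129 #122 #115 #108 #101 #136.
#129: waits 0, runs 0→17
#122: waits 17, runs 17→33
#115: waits 33, runs 33→46
#108: waits 46, runs 46→57
#101: waits 57, runs 57→66
#136: waits 66, runs 66→73
Sum = 0+17+33+46+57+66 = 219.

219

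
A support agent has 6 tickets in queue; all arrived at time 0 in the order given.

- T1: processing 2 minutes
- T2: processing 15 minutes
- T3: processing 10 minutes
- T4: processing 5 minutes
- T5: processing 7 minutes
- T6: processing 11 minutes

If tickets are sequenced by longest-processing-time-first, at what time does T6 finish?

26

LPT (decreasing processing time): T2 T6 T3 T5 T4 T1.
T2: 0→15
T6: 15→26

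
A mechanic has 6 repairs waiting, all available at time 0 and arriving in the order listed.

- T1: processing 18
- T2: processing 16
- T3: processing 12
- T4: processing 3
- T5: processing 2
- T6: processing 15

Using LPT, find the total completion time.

292

LPT (decreasing processing time): T1 T2 T6 T3 T4 T5.
T1: 0→18
T2: 18→34
T6: 34→49
T3: 49→61
T4: 61→64
T5: 64→66
Sum = 18+34+49+61+64+66 = 292.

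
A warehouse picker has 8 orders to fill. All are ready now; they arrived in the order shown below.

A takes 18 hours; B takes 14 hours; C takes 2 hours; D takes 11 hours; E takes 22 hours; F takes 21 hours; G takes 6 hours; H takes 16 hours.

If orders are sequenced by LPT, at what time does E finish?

LPT (decreasing processing time): E F A H B D G C.
E: 0→22

22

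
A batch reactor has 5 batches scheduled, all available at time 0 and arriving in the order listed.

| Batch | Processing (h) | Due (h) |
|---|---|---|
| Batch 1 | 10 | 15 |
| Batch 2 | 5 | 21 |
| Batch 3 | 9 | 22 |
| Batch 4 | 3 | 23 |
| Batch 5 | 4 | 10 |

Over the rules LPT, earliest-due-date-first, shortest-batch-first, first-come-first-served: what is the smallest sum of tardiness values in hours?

LPT (decreasing processing time): Batch 1 Batch 3 Batch 2 Batch 5 Batch 4.
Batch 1: 0→10, due 15, tardiness 0
Batch 3: 10→19, due 22, tardiness 0
Batch 2: 19→24, due 21, tardiness 3
Batch 5: 24→28, due 10, tardiness 18
Batch 4: 28→31, due 23, tardiness 8
Sum = 0+0+3+18+8 = 29.
EDD (increasing due date): Batch 5 Batch 1 Batch 2 Batch 3 Batch 4.
Batch 5: 0→4, due 10, tardiness 0
Batch 1: 4→14, due 15, tardiness 0
Batch 2: 14→19, due 21, tardiness 0
Batch 3: 19→28, due 22, tardiness 6
Batch 4: 28→31, due 23, tardiness 8
Sum = 0+0+0+6+8 = 14.
SPT (increasing processing time): Batch 4 Batch 5 Batch 2 Batch 3 Batch 1.
Batch 4: 0→3, due 23, tardiness 0
Batch 5: 3→7, due 10, tardiness 0
Batch 2: 7→12, due 21, tardiness 0
Batch 3: 12→21, due 22, tardiness 0
Batch 1: 21→31, due 15, tardiness 16
Sum = 0+0+0+0+16 = 16.
FIFO (arrival order): Batch 1 Batch 2 Batch 3 Batch 4 Batch 5.
Batch 1: 0→10, due 15, tardiness 0
Batch 2: 10→15, due 21, tardiness 0
Batch 3: 15→24, due 22, tardiness 2
Batch 4: 24→27, due 23, tardiness 4
Batch 5: 27→31, due 10, tardiness 21
Sum = 0+0+2+4+21 = 27.
LPT 29, EDD 14, SPT 16, FIFO 27 → minimum 14.

14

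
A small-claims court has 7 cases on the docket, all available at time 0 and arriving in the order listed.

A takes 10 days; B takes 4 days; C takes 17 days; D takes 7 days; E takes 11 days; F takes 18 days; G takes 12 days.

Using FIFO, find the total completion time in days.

FIFO (arrival order): A B C D E F G.
A: 0→10
B: 10→14
C: 14→31
D: 31→38
E: 38→49
F: 49→67
G: 67→79
Sum = 10+14+31+38+49+67+79 = 288.

288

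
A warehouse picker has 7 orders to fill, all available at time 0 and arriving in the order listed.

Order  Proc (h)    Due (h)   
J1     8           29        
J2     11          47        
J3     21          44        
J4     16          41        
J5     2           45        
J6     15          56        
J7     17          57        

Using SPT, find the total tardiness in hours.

69

SPT (increasing processing time): J5 J1 J2 J6 J4 J7 J3.
J5: 0→2, due 45, tardiness 0
J1: 2→10, due 29, tardiness 0
J2: 10→21, due 47, tardiness 0
J6: 21→36, due 56, tardiness 0
J4: 36→52, due 41, tardiness 11
J7: 52→69, due 57, tardiness 12
J3: 69→90, due 44, tardiness 46
Sum = 0+0+0+0+11+12+46 = 69.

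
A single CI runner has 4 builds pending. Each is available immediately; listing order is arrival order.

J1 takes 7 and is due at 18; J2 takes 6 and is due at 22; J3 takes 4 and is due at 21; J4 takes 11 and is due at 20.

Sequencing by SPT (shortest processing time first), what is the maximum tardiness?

8

SPT (increasing processing time): J3 J2 J1 J4.
J3: 0→4, due 21, tardiness 0
J2: 4→10, due 22, tardiness 0
J1: 10→17, due 18, tardiness 0
J4: 17→28, due 20, tardiness 8
Maximum = 8.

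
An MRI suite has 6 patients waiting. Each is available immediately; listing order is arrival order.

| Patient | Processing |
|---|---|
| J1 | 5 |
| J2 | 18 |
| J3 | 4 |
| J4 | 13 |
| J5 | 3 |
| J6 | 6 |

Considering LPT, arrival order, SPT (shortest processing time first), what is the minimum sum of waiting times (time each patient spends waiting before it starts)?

71

LPT (decreasing processing time): J2 J4 J6 J1 J3 J5.
J2: waits 0, runs 0→18
J4: waits 18, runs 18→31
J6: waits 31, runs 31→37
J1: waits 37, runs 37→42
J3: waits 42, runs 42→46
J5: waits 46, runs 46→49
Sum = 0+18+31+37+42+46 = 174.
FIFO (arrival order): J1 J2 J3 J4 J5 J6.
J1: waits 0, runs 0→5
J2: waits 5, runs 5→23
J3: waits 23, runs 23→27
J4: waits 27, runs 27→40
J5: waits 40, runs 40→43
J6: waits 43, runs 43→49
Sum = 0+5+23+27+40+43 = 138.
SPT (increasing processing time): J5 J3 J1 J6 J4 J2.
J5: waits 0, runs 0→3
J3: waits 3, runs 3→7
J1: waits 7, runs 7→12
J6: waits 12, runs 12→18
J4: waits 18, runs 18→31
J2: waits 31, runs 31→49
Sum = 0+3+7+12+18+31 = 71.
LPT 174, FIFO 138, SPT 71 → minimum 71.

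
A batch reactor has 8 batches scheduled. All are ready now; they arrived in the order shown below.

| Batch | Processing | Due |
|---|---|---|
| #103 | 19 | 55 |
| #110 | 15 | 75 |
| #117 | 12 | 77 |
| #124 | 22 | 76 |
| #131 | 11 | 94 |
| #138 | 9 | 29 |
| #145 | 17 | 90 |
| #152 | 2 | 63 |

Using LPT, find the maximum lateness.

LPT (decreasing processing time): #124 #103 #145 #110 #117 #131 #138 #152.
#124: 0→22, due 76, lateness -54
#103: 22→41, due 55, lateness -14
#145: 41→58, due 90, lateness -32
#110: 58→73, due 75, lateness -2
#117: 73→85, due 77, lateness 8
#131: 85→96, due 94, lateness 2
#138: 96→105, due 29, lateness 76
#152: 105→107, due 63, lateness 44
Maximum = 76.

76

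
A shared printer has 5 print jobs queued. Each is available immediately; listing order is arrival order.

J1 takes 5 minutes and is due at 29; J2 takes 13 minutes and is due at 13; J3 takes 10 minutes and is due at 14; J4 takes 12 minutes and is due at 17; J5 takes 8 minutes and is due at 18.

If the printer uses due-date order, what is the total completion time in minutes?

EDD (increasing due date): J2 J3 J4 J5 J1.
J2: 0→13
J3: 13→23
J4: 23→35
J5: 35→43
J1: 43→48
Sum = 13+23+35+43+48 = 162.

162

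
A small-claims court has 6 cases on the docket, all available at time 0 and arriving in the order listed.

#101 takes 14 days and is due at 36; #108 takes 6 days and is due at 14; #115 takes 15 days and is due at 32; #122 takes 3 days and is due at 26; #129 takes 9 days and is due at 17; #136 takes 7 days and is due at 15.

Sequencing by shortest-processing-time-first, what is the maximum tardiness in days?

SPT (increasing processing time): #122 #108 #136 #129 #101 #115.
#122: 0→3, due 26, tardiness 0
#108: 3→9, due 14, tardiness 0
#136: 9→16, due 15, tardiness 1
#129: 16→25, due 17, tardiness 8
#101: 25→39, due 36, tardiness 3
#115: 39→54, due 32, tardiness 22
Maximum = 22.

22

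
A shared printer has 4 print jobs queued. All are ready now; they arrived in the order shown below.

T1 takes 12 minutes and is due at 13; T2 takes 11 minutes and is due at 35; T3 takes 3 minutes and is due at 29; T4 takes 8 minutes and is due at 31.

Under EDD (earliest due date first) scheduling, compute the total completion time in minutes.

84

EDD (increasing due date): T1 T3 T4 T2.
T1: 0→12
T3: 12→15
T4: 15→23
T2: 23→34
Sum = 12+15+23+34 = 84.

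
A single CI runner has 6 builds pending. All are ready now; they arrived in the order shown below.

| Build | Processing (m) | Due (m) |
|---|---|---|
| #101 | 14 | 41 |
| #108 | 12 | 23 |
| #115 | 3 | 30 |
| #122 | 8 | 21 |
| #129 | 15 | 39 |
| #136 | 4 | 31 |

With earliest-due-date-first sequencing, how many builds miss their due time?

EDD (increasing due date): #122 #108 #115 #136 #129 #101.
#122: 0→8, due 21, tardiness 0
#108: 8→20, due 23, tardiness 0
#115: 20→23, due 30, tardiness 0
#136: 23→27, due 31, tardiness 0
#129: 27→42, due 39, tardiness 3
#101: 42→56, due 41, tardiness 15
Late builds: 2.

2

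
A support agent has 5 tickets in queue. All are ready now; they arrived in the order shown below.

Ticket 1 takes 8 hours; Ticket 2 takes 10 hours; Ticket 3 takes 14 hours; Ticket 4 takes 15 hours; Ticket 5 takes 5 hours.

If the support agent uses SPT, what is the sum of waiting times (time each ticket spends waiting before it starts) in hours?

SPT (increasing processing time): Ticket 5 Ticket 1 Ticket 2 Ticket 3 Ticket 4.
Ticket 5: waits 0, runs 0→5
Ticket 1: waits 5, runs 5→13
Ticket 2: waits 13, runs 13→23
Ticket 3: waits 23, runs 23→37
Ticket 4: waits 37, runs 37→52
Sum = 0+5+13+23+37 = 78.

78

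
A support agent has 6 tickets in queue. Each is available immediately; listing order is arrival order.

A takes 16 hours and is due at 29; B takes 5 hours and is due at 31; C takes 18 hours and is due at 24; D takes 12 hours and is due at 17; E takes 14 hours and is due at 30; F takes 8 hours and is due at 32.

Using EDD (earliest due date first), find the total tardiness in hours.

EDD (increasing due date): D C A E B F.
D: 0→12, due 17, tardiness 0
C: 12→30, due 24, tardiness 6
A: 30→46, due 29, tardiness 17
E: 46→60, due 30, tardiness 30
B: 60→65, due 31, tardiness 34
F: 65→73, due 32, tardiness 41
Sum = 0+6+17+30+34+41 = 128.

128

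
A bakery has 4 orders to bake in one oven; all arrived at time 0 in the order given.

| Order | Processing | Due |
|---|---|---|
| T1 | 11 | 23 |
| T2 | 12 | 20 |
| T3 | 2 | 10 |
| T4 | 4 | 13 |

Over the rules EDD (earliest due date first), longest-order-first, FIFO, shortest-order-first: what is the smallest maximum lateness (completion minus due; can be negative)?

6

EDD (increasing due date): T3 T4 T2 T1.
T3: 0→2, due 10, lateness -8
T4: 2→6, due 13, lateness -7
T2: 6→18, due 20, lateness -2
T1: 18→29, due 23, lateness 6
Maximum = 6.
LPT (decreasing processing time): T2 T1 T4 T3.
T2: 0→12, due 20, lateness -8
T1: 12→23, due 23, lateness 0
T4: 23→27, due 13, lateness 14
T3: 27→29, due 10, lateness 19
Maximum = 19.
FIFO (arrival order): T1 T2 T3 T4.
T1: 0→11, due 23, lateness -12
T2: 11→23, due 20, lateness 3
T3: 23→25, due 10, lateness 15
T4: 25→29, due 13, lateness 16
Maximum = 16.
SPT (increasing processing time): T3 T4 T1 T2.
T3: 0→2, due 10, lateness -8
T4: 2→6, due 13, lateness -7
T1: 6→17, due 23, lateness -6
T2: 17→29, due 20, lateness 9
Maximum = 9.
EDD 6, LPT 19, FIFO 16, SPT 9 → minimum 6.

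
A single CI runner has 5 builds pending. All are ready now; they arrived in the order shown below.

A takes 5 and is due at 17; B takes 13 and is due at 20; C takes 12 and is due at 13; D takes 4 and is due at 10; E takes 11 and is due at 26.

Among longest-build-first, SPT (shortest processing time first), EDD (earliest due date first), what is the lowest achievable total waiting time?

LPT (decreasing processing time): B C E A D.
B: waits 0, runs 0→13
C: waits 13, runs 13→25
E: waits 25, runs 25→36
A: waits 36, runs 36→41
D: waits 41, runs 41→45
Sum = 0+13+25+36+41 = 115.
SPT (increasing processing time): D A E C B.
D: waits 0, runs 0→4
A: waits 4, runs 4→9
E: waits 9, runs 9→20
C: waits 20, runs 20→32
B: waits 32, runs 32→45
Sum = 0+4+9+20+32 = 65.
EDD (increasing due date): D C A B E.
D: waits 0, runs 0→4
C: waits 4, runs 4→16
A: waits 16, runs 16→21
B: waits 21, runs 21→34
E: waits 34, runs 34→45
Sum = 0+4+16+21+34 = 75.
LPT 115, SPT 65, EDD 75 → minimum 65.

65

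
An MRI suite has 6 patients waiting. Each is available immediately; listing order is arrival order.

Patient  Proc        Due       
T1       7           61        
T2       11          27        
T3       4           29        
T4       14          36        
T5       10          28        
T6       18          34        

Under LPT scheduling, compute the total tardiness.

LPT (decreasing processing time): T6 T4 T2 T5 T1 T3.
T6: 0→18, due 34, tardiness 0
T4: 18→32, due 36, tardiness 0
T2: 32→43, due 27, tardiness 16
T5: 43→53, due 28, tardiness 25
T1: 53→60, due 61, tardiness 0
T3: 60→64, due 29, tardiness 35
Sum = 0+0+16+25+0+35 = 76.

76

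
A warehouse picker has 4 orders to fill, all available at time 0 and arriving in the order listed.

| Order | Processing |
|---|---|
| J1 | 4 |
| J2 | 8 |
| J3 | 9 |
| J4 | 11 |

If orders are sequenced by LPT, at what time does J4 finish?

LPT (decreasing processing time): J4 J3 J2 J1.
J4: 0→11

11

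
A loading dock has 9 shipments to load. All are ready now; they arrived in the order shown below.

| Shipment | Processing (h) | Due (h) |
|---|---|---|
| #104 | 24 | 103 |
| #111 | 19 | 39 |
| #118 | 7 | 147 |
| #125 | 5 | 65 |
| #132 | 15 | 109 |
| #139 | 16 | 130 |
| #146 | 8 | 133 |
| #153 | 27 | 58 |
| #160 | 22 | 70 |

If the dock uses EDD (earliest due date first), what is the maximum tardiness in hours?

3

EDD (increasing due date): #111 #153 #125 #160 #104 #132 #139 #146 #118.
#111: 0→19, due 39, tardiness 0
#153: 19→46, due 58, tardiness 0
#125: 46→51, due 65, tardiness 0
#160: 51→73, due 70, tardiness 3
#104: 73→97, due 103, tardiness 0
#132: 97→112, due 109, tardiness 3
#139: 112→128, due 130, tardiness 0
#146: 128→136, due 133, tardiness 3
#118: 136→143, due 147, tardiness 0
Maximum = 3.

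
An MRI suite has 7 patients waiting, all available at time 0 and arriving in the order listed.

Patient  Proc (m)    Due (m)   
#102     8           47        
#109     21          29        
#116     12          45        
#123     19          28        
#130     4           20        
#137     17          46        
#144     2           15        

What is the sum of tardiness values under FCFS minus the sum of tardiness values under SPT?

91

FIFO (arrival order): #102 #109 #116 #123 #130 #137 #144.
#102: 0→8, due 47, tardiness 0
#109: 8→29, due 29, tardiness 0
#116: 29→41, due 45, tardiness 0
#123: 41→60, due 28, tardiness 32
#130: 60→64, due 20, tardiness 44
#137: 64→81, due 46, tardiness 35
#144: 81→83, due 15, tardiness 68
Sum = 0+0+0+32+44+35+68 = 179.
SPT (increasing processing time): #144 #130 #102 #116 #137 #123 #109.
#144: 0→2, due 15, tardiness 0
#130: 2→6, due 20, tardiness 0
#102: 6→14, due 47, tardiness 0
#116: 14→26, due 45, tardiness 0
#137: 26→43, due 46, tardiness 0
#123: 43→62, due 28, tardiness 34
#109: 62→83, due 29, tardiness 54
Sum = 0+0+0+0+0+34+54 = 88.
Difference = 179 − 88 = 91.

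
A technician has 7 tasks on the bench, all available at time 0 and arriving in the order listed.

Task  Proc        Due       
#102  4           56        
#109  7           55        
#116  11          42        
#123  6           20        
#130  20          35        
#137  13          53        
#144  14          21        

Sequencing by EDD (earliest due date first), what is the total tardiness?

60

EDD (increasing due date): #123 #144 #130 #116 #137 #109 #102.
#123: 0→6, due 20, tardiness 0
#144: 6→20, due 21, tardiness 0
#130: 20→40, due 35, tardiness 5
#116: 40→51, due 42, tardiness 9
#137: 51→64, due 53, tardiness 11
#109: 64→71, due 55, tardiness 16
#102: 71→75, due 56, tardiness 19
Sum = 0+0+5+9+11+16+19 = 60.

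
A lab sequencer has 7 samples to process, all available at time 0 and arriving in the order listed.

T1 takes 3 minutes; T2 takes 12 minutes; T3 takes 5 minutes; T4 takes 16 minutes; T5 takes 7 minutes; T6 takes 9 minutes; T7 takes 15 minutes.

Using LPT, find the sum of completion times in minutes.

LPT (decreasing processing time): T4 T7 T2 T6 T5 T3 T1.
T4: 0→16
T7: 16→31
T2: 31→43
T6: 43→52
T5: 52→59
T3: 59→64
T1: 64→67
Sum = 16+31+43+52+59+64+67 = 332.

332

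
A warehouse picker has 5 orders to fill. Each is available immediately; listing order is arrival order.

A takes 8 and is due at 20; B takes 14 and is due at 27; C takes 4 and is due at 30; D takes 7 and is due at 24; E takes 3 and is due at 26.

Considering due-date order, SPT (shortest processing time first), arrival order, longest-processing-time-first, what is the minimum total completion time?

EDD (increasing due date): A D E B C.
A: 0→8
D: 8→15
E: 15→18
B: 18→32
C: 32→36
Sum = 8+15+18+32+36 = 109.
SPT (increasing processing time): E C D A B.
E: 0→3
C: 3→7
D: 7→14
A: 14→22
B: 22→36
Sum = 3+7+14+22+36 = 82.
FIFO (arrival order): A B C D E.
A: 0→8
B: 8→22
C: 22→26
D: 26→33
E: 33→36
Sum = 8+22+26+33+36 = 125.
LPT (decreasing processing time): B A D C E.
B: 0→14
A: 14→22
D: 22→29
C: 29→33
E: 33→36
Sum = 14+22+29+33+36 = 134.
EDD 109, SPT 82, FIFO 125, LPT 134 → minimum 82.

82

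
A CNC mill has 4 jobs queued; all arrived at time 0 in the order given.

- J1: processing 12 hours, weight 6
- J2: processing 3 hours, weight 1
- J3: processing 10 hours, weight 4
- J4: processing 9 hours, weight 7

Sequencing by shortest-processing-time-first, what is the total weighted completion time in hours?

379

SPT (increasing processing time): J2 J4 J3 J1.
J2: finishes 3, weight 1, w·C = 3
J4: finishes 12, weight 7, w·C = 84
J3: finishes 22, weight 4, w·C = 88
J1: finishes 34, weight 6, w·C = 204
Sum = 3+84+88+204 = 379.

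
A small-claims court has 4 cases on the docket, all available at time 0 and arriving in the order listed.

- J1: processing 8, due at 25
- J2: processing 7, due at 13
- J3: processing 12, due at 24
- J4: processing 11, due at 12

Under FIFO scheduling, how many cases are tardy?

FIFO (arrival order): J1 J2 J3 J4.
J1: 0→8, due 25, tardiness 0
J2: 8→15, due 13, tardiness 2
J3: 15→27, due 24, tardiness 3
J4: 27→38, due 12, tardiness 26
Late cases: 3.

3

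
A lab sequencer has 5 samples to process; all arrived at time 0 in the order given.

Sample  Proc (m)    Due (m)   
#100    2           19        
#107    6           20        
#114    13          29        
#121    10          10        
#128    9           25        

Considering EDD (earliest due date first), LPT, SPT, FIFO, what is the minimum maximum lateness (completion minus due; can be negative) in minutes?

11

EDD (increasing due date): #121 #100 #107 #128 #114.
#121: 0→10, due 10, lateness 0
#100: 10→12, due 19, lateness -7
#107: 12→18, due 20, lateness -2
#128: 18→27, due 25, lateness 2
#114: 27→40, due 29, lateness 11
Maximum = 11.
LPT (decreasing processing time): #114 #121 #128 #107 #100.
#114: 0→13, due 29, lateness -16
#121: 13→23, due 10, lateness 13
#128: 23→32, due 25, lateness 7
#107: 32→38, due 20, lateness 18
#100: 38→40, due 19, lateness 21
Maximum = 21.
SPT (increasing processing time): #100 #107 #128 #121 #114.
#100: 0→2, due 19, lateness -17
#107: 2→8, due 20, lateness -12
#128: 8→17, due 25, lateness -8
#121: 17→27, due 10, lateness 17
#114: 27→40, due 29, lateness 11
Maximum = 17.
FIFO (arrival order): #100 #107 #114 #121 #128.
#100: 0→2, due 19, lateness -17
#107: 2→8, due 20, lateness -12
#114: 8→21, due 29, lateness -8
#121: 21→31, due 10, lateness 21
#128: 31→40, due 25, lateness 15
Maximum = 21.
EDD 11, LPT 21, SPT 17, FIFO 21 → minimum 11.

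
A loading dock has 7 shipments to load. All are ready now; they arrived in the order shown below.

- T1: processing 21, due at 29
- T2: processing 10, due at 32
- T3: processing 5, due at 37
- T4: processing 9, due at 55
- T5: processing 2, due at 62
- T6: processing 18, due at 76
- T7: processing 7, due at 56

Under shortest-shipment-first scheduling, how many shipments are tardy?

2

SPT (increasing processing time): T5 T3 T7 T4 T2 T6 T1.
T5: 0→2, due 62, tardiness 0
T3: 2→7, due 37, tardiness 0
T7: 7→14, due 56, tardiness 0
T4: 14→23, due 55, tardiness 0
T2: 23→33, due 32, tardiness 1
T6: 33→51, due 76, tardiness 0
T1: 51→72, due 29, tardiness 43
Late shipments: 2.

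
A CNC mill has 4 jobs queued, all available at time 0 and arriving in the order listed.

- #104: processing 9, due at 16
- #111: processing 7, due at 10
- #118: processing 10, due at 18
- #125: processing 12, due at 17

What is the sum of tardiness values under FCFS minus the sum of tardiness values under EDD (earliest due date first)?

FIFO (arrival order): #104 #111 #118 #125.
#104: 0→9, due 16, tardiness 0
#111: 9→16, due 10, tardiness 6
#118: 16→26, due 18, tardiness 8
#125: 26→38, due 17, tardiness 21
Sum = 0+6+8+21 = 35.
EDD (increasing due date): #111 #104 #125 #118.
#111: 0→7, due 10, tardiness 0
#104: 7→16, due 16, tardiness 0
#125: 16→28, due 17, tardiness 11
#118: 28→38, due 18, tardiness 20
Sum = 0+0+11+20 = 31.
Difference = 35 − 31 = 4.

4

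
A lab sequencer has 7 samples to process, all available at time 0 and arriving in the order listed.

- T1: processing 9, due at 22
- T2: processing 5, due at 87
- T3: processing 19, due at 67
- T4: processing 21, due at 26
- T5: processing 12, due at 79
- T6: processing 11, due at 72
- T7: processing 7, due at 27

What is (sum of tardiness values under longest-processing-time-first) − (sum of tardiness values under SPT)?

LPT (decreasing processing time): T4 T3 T5 T6 T1 T7 T2.
T4: 0→21, due 26, tardiness 0
T3: 21→40, due 67, tardiness 0
T5: 40→52, due 79, tardiness 0
T6: 52→63, due 72, tardiness 0
T1: 63→72, due 22, tardiness 50
T7: 72→79, due 27, tardiness 52
T2: 79→84, due 87, tardiness 0
Sum = 0+0+0+0+50+52+0 = 102.
SPT (increasing processing time): T2 T7 T1 T6 T5 T3 T4.
T2: 0→5, due 87, tardiness 0
T7: 5→12, due 27, tardiness 0
T1: 12→21, due 22, tardiness 0
T6: 21→32, due 72, tardiness 0
T5: 32→44, due 79, tardiness 0
T3: 44→63, due 67, tardiness 0
T4: 63→84, due 26, tardiness 58
Sum = 0+0+0+0+0+0+58 = 58.
Difference = 102 − 58 = 44.

44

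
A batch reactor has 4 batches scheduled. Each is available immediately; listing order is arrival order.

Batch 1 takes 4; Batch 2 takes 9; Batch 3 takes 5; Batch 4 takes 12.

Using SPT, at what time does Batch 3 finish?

SPT (increasing processing time): Batch 1 Batch 3 Batch 2 Batch 4.
Batch 1: 0→4
Batch 3: 4→9

9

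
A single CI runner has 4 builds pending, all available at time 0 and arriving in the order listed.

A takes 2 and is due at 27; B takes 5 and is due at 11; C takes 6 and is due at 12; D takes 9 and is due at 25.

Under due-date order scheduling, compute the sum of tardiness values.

EDD (increasing due date): B C D A.
B: 0→5, due 11, tardiness 0
C: 5→11, due 12, tardiness 0
D: 11→20, due 25, tardiness 0
A: 20→22, due 27, tardiness 0
Sum = 0+0+0+0 = 0.

0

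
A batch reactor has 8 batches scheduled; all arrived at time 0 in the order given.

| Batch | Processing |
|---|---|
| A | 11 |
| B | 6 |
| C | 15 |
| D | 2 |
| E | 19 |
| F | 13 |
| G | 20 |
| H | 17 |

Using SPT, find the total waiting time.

SPT (increasing processing time): D B A F C H E G.
D: waits 0, runs 0→2
B: waits 2, runs 2→8
A: waits 8, runs 8→19
F: waits 19, runs 19→32
C: waits 32, runs 32→47
H: waits 47, runs 47→64
E: waits 64, runs 64→83
G: waits 83, runs 83→103
Sum = 0+2+8+19+32+47+64+83 = 255.

255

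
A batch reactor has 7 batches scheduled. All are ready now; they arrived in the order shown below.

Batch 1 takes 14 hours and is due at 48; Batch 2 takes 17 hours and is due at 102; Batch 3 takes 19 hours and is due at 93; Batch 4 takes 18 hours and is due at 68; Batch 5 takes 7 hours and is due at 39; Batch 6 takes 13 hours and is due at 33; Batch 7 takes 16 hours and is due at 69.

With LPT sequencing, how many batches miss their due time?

4

LPT (decreasing processing time): Batch 3 Batch 4 Batch 2 Batch 7 Batch 1 Batch 6 Batch 5.
Batch 3: 0→19, due 93, tardiness 0
Batch 4: 19→37, due 68, tardiness 0
Batch 2: 37→54, due 102, tardiness 0
Batch 7: 54→70, due 69, tardiness 1
Batch 1: 70→84, due 48, tardiness 36
Batch 6: 84→97, due 33, tardiness 64
Batch 5: 97→104, due 39, tardiness 65
Late batches: 4.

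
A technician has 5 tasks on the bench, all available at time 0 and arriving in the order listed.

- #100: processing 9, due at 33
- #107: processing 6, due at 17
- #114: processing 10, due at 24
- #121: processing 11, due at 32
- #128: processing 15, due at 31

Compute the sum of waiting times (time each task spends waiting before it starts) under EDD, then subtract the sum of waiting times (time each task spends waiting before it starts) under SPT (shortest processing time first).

13

EDD (increasing due date): #107 #114 #128 #121 #100.
#107: waits 0, runs 0→6
#114: waits 6, runs 6→16
#128: waits 16, runs 16→31
#121: waits 31, runs 31→42
#100: waits 42, runs 42→51
Sum = 0+6+16+31+42 = 95.
SPT (increasing processing time): #107 #100 #114 #121 #128.
#107: waits 0, runs 0→6
#100: waits 6, runs 6→15
#114: waits 15, runs 15→25
#121: waits 25, runs 25→36
#128: waits 36, runs 36→51
Sum = 0+6+15+25+36 = 82.
Difference = 95 − 82 = 13.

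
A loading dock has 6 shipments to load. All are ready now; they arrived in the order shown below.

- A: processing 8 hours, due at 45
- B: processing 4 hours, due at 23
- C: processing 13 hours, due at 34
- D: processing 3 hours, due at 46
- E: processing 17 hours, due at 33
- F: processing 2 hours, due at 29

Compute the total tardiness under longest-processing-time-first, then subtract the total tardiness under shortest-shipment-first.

LPT (decreasing processing time): E C A B D F.
E: 0→17, due 33, tardiness 0
C: 17→30, due 34, tardiness 0
A: 30→38, due 45, tardiness 0
B: 38→42, due 23, tardiness 19
D: 42→45, due 46, tardiness 0
F: 45→47, due 29, tardiness 18
Sum = 0+0+0+19+0+18 = 37.
SPT (increasing processing time): F D B A C E.
F: 0→2, due 29, tardiness 0
D: 2→5, due 46, tardiness 0
B: 5→9, due 23, tardiness 0
A: 9→17, due 45, tardiness 0
C: 17→30, due 34, tardiness 0
E: 30→47, due 33, tardiness 14
Sum = 0+0+0+0+0+14 = 14.
Difference = 37 − 14 = 23.

23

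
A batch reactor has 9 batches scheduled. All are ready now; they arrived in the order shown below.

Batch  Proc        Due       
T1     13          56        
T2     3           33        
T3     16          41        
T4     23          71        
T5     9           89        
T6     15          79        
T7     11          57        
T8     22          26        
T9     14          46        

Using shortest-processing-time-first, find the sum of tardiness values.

SPT (increasing processing time): T2 T5 T7 T1 T9 T6 T3 T8 T4.
T2: 0→3, due 33, tardiness 0
T5: 3→12, due 89, tardiness 0
T7: 12→23, due 57, tardiness 0
T1: 23→36, due 56, tardiness 0
T9: 36→50, due 46, tardiness 4
T6: 50→65, due 79, tardiness 0
T3: 65→81, due 41, tardiness 40
T8: 81→103, due 26, tardiness 77
T4: 103→126, due 71, tardiness 55
Sum = 0+0+0+0+4+0+40+77+55 = 176.

176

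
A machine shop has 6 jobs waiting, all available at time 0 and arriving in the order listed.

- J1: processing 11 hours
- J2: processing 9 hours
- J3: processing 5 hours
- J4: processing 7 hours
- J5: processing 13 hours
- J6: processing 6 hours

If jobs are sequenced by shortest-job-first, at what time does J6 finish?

SPT (increasing processing time): J3 J6 J4 J2 J1 J5.
J3: 0→5
J6: 5→11

11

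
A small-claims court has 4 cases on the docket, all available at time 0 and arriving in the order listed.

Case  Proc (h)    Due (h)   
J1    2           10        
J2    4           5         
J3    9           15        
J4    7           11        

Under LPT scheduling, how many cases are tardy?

3

LPT (decreasing processing time): J3 J4 J2 J1.
J3: 0→9, due 15, tardiness 0
J4: 9→16, due 11, tardiness 5
J2: 16→20, due 5, tardiness 15
J1: 20→22, due 10, tardiness 12
Late cases: 3.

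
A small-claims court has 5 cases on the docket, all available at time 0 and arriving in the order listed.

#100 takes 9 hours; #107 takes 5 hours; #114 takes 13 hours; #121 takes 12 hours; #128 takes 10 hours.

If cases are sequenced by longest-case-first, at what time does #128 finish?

LPT (decreasing processing time): #114 #121 #128 #100 #107.
#114: 0→13
#121: 13→25
#128: 25→35

35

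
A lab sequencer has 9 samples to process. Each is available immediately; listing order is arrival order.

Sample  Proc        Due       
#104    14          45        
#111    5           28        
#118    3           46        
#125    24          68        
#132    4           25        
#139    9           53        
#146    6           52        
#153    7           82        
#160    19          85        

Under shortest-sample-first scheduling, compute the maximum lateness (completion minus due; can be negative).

23

SPT (increasing processing time): #118 #132 #111 #146 #153 #139 #104 #160 #125.
#118: 0→3, due 46, lateness -43
#132: 3→7, due 25, lateness -18
#111: 7→12, due 28, lateness -16
#146: 12→18, due 52, lateness -34
#153: 18→25, due 82, lateness -57
#139: 25→34, due 53, lateness -19
#104: 34→48, due 45, lateness 3
#160: 48→67, due 85, lateness -18
#125: 67→91, due 68, lateness 23
Maximum = 23.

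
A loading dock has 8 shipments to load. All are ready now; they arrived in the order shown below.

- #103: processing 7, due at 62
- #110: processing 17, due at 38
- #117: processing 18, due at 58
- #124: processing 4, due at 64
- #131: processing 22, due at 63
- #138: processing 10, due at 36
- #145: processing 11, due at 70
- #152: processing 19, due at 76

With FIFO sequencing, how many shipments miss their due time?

FIFO (arrival order): #103 #110 #117 #124 #131 #138 #145 #152.
#103: 0→7, due 62, tardiness 0
#110: 7→24, due 38, tardiness 0
#117: 24→42, due 58, tardiness 0
#124: 42→46, due 64, tardiness 0
#131: 46→68, due 63, tardiness 5
#138: 68→78, due 36, tardiness 42
#145: 78→89, due 70, tardiness 19
#152: 89→108, due 76, tardiness 32
Late shipments: 4.

4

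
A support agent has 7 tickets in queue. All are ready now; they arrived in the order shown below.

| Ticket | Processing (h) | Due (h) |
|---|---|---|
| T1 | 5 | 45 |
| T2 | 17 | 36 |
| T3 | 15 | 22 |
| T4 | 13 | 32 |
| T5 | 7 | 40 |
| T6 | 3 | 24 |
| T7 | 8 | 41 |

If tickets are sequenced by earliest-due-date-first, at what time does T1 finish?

68

EDD (increasing due date): T3 T6 T4 T2 T5 T7 T1.
T3: 0→15
T6: 15→18
T4: 18→31
T2: 31→48
T5: 48→55
T7: 55→63
T1: 63→68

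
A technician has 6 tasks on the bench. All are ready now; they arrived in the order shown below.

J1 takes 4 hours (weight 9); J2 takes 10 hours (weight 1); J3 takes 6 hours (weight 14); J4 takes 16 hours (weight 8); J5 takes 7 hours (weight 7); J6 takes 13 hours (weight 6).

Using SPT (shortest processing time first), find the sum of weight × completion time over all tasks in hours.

SPT (increasing processing time): J1 J3 J5 J2 J6 J4.
J1: finishes 4, weight 9, w·C = 36
J3: finishes 10, weight 14, w·C = 140
J5: finishes 17, weight 7, w·C = 119
J2: finishes 27, weight 1, w·C = 27
J6: finishes 40, weight 6, w·C = 240
J4: finishes 56, weight 8, w·C = 448
Sum = 36+140+119+27+240+448 = 1010.

1010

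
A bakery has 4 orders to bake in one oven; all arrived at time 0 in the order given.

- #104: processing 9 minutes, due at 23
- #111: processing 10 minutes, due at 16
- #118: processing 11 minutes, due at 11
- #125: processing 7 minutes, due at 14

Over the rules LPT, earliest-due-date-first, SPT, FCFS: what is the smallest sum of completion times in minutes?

LPT (decreasing processing time): #118 #111 #104 #125.
#118: 0→11
#111: 11→21
#104: 21→30
#125: 30→37
Sum = 11+21+30+37 = 99.
EDD (increasing due date): #118 #125 #111 #104.
#118: 0→11
#125: 11→18
#111: 18→28
#104: 28→37
Sum = 11+18+28+37 = 94.
SPT (increasing processing time): #125 #104 #111 #118.
#125: 0→7
#104: 7→16
#111: 16→26
#118: 26→37
Sum = 7+16+26+37 = 86.
FIFO (arrival order): #104 #111 #118 #125.
#104: 0→9
#111: 9→19
#118: 19→30
#125: 30→37
Sum = 9+19+30+37 = 95.
LPT 99, EDD 94, SPT 86, FIFO 95 → minimum 86.

86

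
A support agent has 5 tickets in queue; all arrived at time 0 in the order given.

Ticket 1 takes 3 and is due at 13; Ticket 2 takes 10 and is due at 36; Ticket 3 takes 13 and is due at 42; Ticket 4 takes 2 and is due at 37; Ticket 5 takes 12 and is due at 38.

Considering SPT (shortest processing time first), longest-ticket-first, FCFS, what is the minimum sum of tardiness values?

0

SPT (increasing processing time): Ticket 4 Ticket 1 Ticket 2 Ticket 5 Ticket 3.
Ticket 4: 0→2, due 37, tardiness 0
Ticket 1: 2→5, due 13, tardiness 0
Ticket 2: 5→15, due 36, tardiness 0
Ticket 5: 15→27, due 38, tardiness 0
Ticket 3: 27→40, due 42, tardiness 0
Sum = 0+0+0+0+0 = 0.
LPT (decreasing processing time): Ticket 3 Ticket 5 Ticket 2 Ticket 1 Ticket 4.
Ticket 3: 0→13, due 42, tardiness 0
Ticket 5: 13→25, due 38, tardiness 0
Ticket 2: 25→35, due 36, tardiness 0
Ticket 1: 35→38, due 13, tardiness 25
Ticket 4: 38→40, due 37, tardiness 3
Sum = 0+0+0+25+3 = 28.
FIFO (arrival order): Ticket 1 Ticket 2 Ticket 3 Ticket 4 Ticket 5.
Ticket 1: 0→3, due 13, tardiness 0
Ticket 2: 3→13, due 36, tardiness 0
Ticket 3: 13→26, due 42, tardiness 0
Ticket 4: 26→28, due 37, tardiness 0
Ticket 5: 28→40, due 38, tardiness 2
Sum = 0+0+0+0+2 = 2.
SPT 0, LPT 28, FIFO 2 → minimum 0.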